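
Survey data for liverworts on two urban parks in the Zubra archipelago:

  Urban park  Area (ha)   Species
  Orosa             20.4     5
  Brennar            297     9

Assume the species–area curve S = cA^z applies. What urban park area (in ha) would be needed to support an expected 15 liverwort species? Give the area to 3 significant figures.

z = ln(9/5) / ln(297/20.4) = 0.5878 / 2.6782 = 0.2195
c = 5 / 20.4^0.2195 = 5 / 1.938 = 2.58
A = (15/2.58)^(1/0.2195) ⇒ ln A = ln(5.815)/0.2195 = 8.0213
A = e^8.0213 ≈ 3045 ha

3050 ha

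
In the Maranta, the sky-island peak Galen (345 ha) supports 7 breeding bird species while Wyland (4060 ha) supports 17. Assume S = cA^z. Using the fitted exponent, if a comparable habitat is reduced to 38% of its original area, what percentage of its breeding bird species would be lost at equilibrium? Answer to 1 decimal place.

29.4%

z = ln(17/7) / ln(4060/345) = 0.8873 / 2.4654 = 0.3599
S_new/S_old = (A_new/A_old)^z = 0.38^0.3599 = exp(0.3599 × -0.9676) = 0.7059
Fraction lost = 1 − 0.7059 = 0.2941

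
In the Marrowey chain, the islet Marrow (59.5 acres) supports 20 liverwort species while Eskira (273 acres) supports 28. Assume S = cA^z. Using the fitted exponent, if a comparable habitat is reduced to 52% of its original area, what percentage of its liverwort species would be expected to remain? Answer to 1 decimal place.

86.6%

z = ln(28/20) / ln(273/59.5) = 0.3365 / 1.5235 = 0.2209
S_new/S_old = (A_new/A_old)^z = 0.52^0.2209 = exp(0.2209 × -0.6539) = 0.8655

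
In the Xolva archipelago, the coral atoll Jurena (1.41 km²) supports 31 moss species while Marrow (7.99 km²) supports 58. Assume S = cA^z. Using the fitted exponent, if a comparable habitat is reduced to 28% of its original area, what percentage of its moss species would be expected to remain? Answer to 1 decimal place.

63.1%

z = ln(58/31) / ln(7.99/1.41) = 0.6265 / 1.7346 = 0.3612
S_new/S_old = (A_new/A_old)^z = 0.28^0.3612 = exp(0.3612 × -1.2730) = 0.6315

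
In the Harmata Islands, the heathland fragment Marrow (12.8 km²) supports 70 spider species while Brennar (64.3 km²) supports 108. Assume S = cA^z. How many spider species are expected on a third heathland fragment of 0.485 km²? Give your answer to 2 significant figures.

29

z = ln(108/70) / ln(64.3/12.8) = 0.4336 / 1.6141 = 0.2687
c = 70 / 12.8^0.2687 = 70 / 1.984 = 35.29
S₃ = 35.29 × 0.485^0.2687 = 35.29 × 0.8233 ≈ 29.05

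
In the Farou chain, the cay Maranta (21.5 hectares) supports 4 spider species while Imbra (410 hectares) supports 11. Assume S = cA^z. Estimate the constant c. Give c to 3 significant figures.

z = ln(S₂/S₁) / ln(A₂/A₁) = ln(11/4) / ln(410/21.5) = 1.0116 / 2.9481 = 0.3431
c = S₁ / A₁^z = 4 / 21.5^0.3431 = 4 / 2.866 = 1.396

1.40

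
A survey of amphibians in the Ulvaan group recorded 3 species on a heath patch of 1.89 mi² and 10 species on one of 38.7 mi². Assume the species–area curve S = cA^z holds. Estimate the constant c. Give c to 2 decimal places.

2.33

z = ln(S₂/S₁) / ln(A₂/A₁) = ln(10/3) / ln(38.7/1.89) = 1.2040 / 3.0193 = 0.3988
c = S₁ / A₁^z = 3 / 1.89^0.3988 = 3 / 1.289 = 2.327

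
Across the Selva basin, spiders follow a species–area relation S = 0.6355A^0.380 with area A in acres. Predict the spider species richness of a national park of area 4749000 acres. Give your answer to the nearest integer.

219

S = 0.6355 × 4749000^0.38 = 0.6355 × 344.4 ≈ 218.9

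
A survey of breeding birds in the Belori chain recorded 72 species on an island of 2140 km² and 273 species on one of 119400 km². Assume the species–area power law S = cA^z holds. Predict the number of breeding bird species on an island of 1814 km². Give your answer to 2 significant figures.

68

z = ln(273/72) / ln(119400/2140) = 1.3328 / 4.0217 = 0.3314
c = 72 / 2140^0.3314 = 72 / 12.7 = 5.67
S₃ = 5.67 × 1814^0.3314 = 5.67 × 12.02 ≈ 68.16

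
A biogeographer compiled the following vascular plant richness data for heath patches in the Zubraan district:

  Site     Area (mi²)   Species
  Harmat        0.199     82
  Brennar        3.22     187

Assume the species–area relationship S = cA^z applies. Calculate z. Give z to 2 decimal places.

0.30

Taking logs: ln S = ln c + z ln A, so z = (ln S₂ − ln S₁)/(ln A₂ − ln A₁).
z = ln(187/82) / ln(3.22/0.199) = ln(2.28) / ln(16.18) = 0.8244 / 2.7838 = 0.2961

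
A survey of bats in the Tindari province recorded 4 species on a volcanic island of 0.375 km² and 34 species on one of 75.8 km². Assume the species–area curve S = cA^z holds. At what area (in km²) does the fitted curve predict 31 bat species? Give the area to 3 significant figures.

z = ln(34/4) / ln(75.8/0.375) = 2.1401 / 5.3089 = 0.4031
c = 4 / 0.375^0.4031 = 4 / 0.6734 = 5.94
A = (31/5.94)^(1/0.4031) ⇒ ln A = ln(5.219)/0.4031 = 4.0989
A = e^4.0989 ≈ 60.28 km²

60.3 km²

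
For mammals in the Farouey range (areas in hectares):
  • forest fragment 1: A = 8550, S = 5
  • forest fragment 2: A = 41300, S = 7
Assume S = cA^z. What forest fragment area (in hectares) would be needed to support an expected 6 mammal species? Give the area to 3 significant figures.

z = ln(7/5) / ln(41300/8550) = 0.3365 / 1.5749 = 0.2136
c = 5 / 8550^0.2136 = 5 / 6.919 = 0.7227
A = (6/0.7227)^(1/0.2136) ⇒ ln A = ln(8.303)/0.2136 = 9.9071
A = e^9.9071 ≈ 20072 hectares

20100 hectares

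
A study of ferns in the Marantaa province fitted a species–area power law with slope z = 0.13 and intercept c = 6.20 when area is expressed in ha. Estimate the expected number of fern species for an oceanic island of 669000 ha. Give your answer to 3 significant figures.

35.5

S = 6.2 × 669000^0.13
ln S = ln 6.2 + 0.13 × ln 669000 = 1.8245 + 0.13 × 13.4135 = 3.5683
S = e^3.5683 ≈ 35.46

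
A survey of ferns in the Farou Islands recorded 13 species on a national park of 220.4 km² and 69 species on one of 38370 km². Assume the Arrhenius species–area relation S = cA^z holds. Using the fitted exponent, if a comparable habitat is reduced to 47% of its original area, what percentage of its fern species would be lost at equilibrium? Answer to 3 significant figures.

21.7%

z = ln(69/13) / ln(38370/220.4) = 1.6692 / 5.1596 = 0.3235
S_new/S_old = (A_new/A_old)^z = 0.47^0.3235 = exp(0.3235 × -0.7550) = 0.7833
Fraction lost = 1 − 0.7833 = 0.2167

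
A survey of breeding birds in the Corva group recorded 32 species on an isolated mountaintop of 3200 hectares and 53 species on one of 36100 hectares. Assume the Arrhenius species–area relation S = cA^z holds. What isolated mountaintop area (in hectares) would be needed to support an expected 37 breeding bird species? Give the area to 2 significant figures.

z = ln(53/32) / ln(36100/3200) = 0.5046 / 2.4231 = 0.2082
c = 32 / 3200^0.2082 = 32 / 5.369 = 5.961
A = (37/5.961)^(1/0.2082) ⇒ ln A = ln(6.207)/0.2082 = 8.7681
A = e^8.7681 ≈ 6426 hectares

6400 hectares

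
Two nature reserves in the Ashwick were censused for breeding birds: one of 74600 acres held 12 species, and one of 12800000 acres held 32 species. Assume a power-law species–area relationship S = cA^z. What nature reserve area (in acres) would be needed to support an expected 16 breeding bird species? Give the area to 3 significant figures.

337000 acres

z = ln(32/12) / ln(12800000/74600) = 0.9808 / 5.1451 = 0.1906
c = 12 / 74600^0.1906 = 12 / 8.49 = 1.413
A = (16/1.413)^(1/0.1906) ⇒ ln A = ln(11.32)/0.1906 = 12.7290
A = e^12.7290 ≈ 337381 acres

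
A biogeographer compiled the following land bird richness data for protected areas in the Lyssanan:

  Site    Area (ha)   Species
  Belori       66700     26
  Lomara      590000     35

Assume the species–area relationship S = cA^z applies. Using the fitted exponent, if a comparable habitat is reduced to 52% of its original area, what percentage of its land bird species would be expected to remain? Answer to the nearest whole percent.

91%

z = ln(35/26) / ln(590000/66700) = 0.2973 / 2.1799 = 0.1364
S_new/S_old = (A_new/A_old)^z = 0.52^0.1364 = exp(0.1364 × -0.6539) = 0.9147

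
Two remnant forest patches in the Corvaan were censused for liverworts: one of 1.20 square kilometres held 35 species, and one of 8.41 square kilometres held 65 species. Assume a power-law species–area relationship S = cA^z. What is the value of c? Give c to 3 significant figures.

z = ln(S₂/S₁) / ln(A₂/A₁) = ln(65/35) / ln(8.41/1.2) = 0.6190 / 1.9471 = 0.3179
c = S₁ / A₁^z = 35 / 1.2^0.3179 = 35 / 1.06 = 33.03

33.0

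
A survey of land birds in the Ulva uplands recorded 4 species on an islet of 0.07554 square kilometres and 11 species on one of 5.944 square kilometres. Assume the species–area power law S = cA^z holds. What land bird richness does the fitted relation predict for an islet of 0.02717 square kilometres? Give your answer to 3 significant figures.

3.16

z = ln(11/4) / ln(5.944/0.07554) = 1.0116 / 4.3655 = 0.2317
c = 4 / 0.07554^0.2317 = 4 / 0.5496 = 7.278
S₃ = 7.278 × 0.02717^0.2317 = 7.278 × 0.4336 ≈ 3.156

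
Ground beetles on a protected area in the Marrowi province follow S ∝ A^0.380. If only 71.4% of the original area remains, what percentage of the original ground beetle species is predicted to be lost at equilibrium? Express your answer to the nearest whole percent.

12%

S_new/S_old = (A_new/A_old)^z = 0.714^0.38
= exp(0.38 × ln 0.714) = exp(0.38 × -0.3369) = exp(-0.1280) ≈ 0.8798
Fraction lost = 1 − 0.8798 = 0.1202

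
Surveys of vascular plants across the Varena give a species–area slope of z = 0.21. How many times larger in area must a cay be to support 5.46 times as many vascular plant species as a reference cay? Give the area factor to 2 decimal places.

3239.23

(A₂/A₁)^0.21 = 5.46, so A₂/A₁ = 5.46^(1/0.21) = 5.46^4.762
ln(A₂/A₁) = ln 5.46 / 0.21 = 1.6974 / 0.21 = 8.0831
A₂/A₁ = e^8.0831 ≈ 3239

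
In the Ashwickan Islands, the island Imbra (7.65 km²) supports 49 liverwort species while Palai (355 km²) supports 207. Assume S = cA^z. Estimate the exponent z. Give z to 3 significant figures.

Taking logs: ln S = ln c + z ln A, so z = (ln S₂ − ln S₁)/(ln A₂ − ln A₁).
z = ln(207/49) / ln(355/7.65) = ln(4.224) / ln(46.41) = 1.4409 / 3.8374 = 0.3755

0.375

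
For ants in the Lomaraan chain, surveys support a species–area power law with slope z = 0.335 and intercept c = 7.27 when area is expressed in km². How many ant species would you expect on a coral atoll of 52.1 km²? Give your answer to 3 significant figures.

S = 7.27 × 52.1^0.335
ln S = ln 7.27 + 0.335 × ln 52.1 = 1.9838 + 0.335 × 3.9532 = 3.3081
S = e^3.3081 ≈ 27.33

27.3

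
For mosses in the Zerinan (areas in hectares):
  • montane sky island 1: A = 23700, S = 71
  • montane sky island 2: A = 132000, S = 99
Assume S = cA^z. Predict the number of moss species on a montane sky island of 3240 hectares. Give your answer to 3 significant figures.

48.3

z = ln(99/71) / ln(132000/23700) = 0.3324 / 1.7173 = 0.1936
c = 71 / 23700^0.1936 = 71 / 7.029 = 10.1
S₃ = 10.1 × 3240^0.1936 = 10.1 × 4.782 ≈ 48.3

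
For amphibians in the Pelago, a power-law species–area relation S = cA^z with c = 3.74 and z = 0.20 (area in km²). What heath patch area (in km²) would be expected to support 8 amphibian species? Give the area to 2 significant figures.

8 = 3.74 × A^0.2  ⇒  A^0.2 = 8/3.74 = 2.139
ln A = ln(2.139) / 0.2 = 0.7604 / 0.2 = 3.8018
A = e^3.8018 ≈ 44.78 km²

45 km²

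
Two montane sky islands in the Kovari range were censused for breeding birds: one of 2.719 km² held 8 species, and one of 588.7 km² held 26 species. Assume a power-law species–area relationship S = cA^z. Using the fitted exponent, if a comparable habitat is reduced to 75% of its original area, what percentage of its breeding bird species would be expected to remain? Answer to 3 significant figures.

z = ln(26/8) / ln(588.7/2.719) = 1.1787 / 5.3777 = 0.2192
S_new/S_old = (A_new/A_old)^z = 0.75^0.2192 = exp(0.2192 × -0.2877) = 0.9389

93.9%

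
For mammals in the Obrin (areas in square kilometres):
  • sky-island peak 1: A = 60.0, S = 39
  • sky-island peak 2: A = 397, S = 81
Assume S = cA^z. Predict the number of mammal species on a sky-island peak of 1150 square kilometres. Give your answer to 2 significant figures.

z = ln(81/39) / ln(397/60) = 0.7309 / 1.8896 = 0.3868
c = 39 / 60^0.3868 = 39 / 4.873 = 8.004
S₃ = 8.004 × 1150^0.3868 = 8.004 × 15.27 ≈ 122.2

120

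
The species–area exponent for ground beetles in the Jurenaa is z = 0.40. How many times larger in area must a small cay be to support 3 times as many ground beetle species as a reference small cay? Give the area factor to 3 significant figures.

15.6

(A₂/A₁)^0.4 = 3, so A₂/A₁ = 3^(1/0.4) = 3^2.5
ln(A₂/A₁) = ln 3 / 0.4 = 1.0986 / 0.4 = 2.7465
A₂/A₁ = e^2.7465 ≈ 15.59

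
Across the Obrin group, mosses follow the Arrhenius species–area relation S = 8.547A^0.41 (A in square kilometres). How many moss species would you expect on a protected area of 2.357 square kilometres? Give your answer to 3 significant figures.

12.1

S = 8.547 × 2.357^0.41 = 8.547 × 1.421 ≈ 12.15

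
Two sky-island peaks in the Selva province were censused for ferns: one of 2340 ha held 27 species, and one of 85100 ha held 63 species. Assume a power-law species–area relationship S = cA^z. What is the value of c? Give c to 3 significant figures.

4.33

z = ln(S₂/S₁) / ln(A₂/A₁) = ln(63/27) / ln(85100/2340) = 0.8473 / 3.5937 = 0.2358
c = S₁ / A₁^z = 27 / 2340^0.2358 = 27 / 6.228 = 4.335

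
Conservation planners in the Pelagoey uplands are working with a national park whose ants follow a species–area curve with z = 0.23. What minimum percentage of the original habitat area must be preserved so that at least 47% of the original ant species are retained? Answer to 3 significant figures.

Need (A_new/A_old)^0.23 = 0.47, so A_new/A_old = 0.47^(1/0.23) = 0.47^4.348
ln(A_new/A_old) = ln 0.47 / 0.23 = -0.7550 / 0.23 = -3.2827
A_new/A_old = e^-3.2827 ≈ 0.03753

3.75%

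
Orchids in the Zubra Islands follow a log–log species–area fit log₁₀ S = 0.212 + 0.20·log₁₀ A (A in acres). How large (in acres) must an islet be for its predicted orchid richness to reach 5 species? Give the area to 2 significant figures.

270 acres

5 = 1.629 × A^0.2  ⇒  A^0.2 = 5/1.629 = 3.069
ln A = ln(3.069) / 0.2 = 1.1213 / 0.2 = 5.6064
A = e^5.6064 ≈ 272.2 acres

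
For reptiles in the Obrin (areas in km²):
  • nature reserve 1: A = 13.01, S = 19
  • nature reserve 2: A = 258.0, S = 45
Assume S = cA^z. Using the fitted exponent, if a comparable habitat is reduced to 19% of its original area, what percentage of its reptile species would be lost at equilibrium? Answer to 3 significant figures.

38.1%

z = ln(45/19) / ln(258/13.01) = 0.8622 / 2.9872 = 0.2886
S_new/S_old = (A_new/A_old)^z = 0.19^0.2886 = exp(0.2886 × -1.6607) = 0.6192
Fraction lost = 1 − 0.6192 = 0.3808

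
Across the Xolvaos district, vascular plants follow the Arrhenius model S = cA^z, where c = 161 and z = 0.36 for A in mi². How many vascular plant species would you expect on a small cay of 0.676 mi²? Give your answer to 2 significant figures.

S = 161 × 0.676^0.36
ln S = ln 161 + 0.36 × ln 0.676 = 5.0814 + 0.36 × -0.3916 = 4.9404
S = e^4.9404 ≈ 139.8

140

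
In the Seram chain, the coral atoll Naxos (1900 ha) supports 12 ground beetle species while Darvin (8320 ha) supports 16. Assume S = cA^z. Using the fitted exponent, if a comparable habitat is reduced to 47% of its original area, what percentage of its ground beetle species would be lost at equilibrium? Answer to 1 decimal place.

z = ln(16/12) / ln(8320/1900) = 0.2877 / 1.4768 = 0.1948
S_new/S_old = (A_new/A_old)^z = 0.47^0.1948 = exp(0.1948 × -0.7550) = 0.8632
Fraction lost = 1 − 0.8632 = 0.1368

13.7%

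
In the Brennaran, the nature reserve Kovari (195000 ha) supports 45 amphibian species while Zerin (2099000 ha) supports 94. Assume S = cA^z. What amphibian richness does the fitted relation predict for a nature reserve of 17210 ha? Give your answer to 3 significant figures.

z = ln(94/45) / ln(2099000/195000) = 0.7366 / 2.3762 = 0.3100
c = 45 / 195000^0.3100 = 45 / 43.64 = 1.031
S₃ = 1.031 × 17210^0.3100 = 1.031 × 20.56 ≈ 21.2

21.2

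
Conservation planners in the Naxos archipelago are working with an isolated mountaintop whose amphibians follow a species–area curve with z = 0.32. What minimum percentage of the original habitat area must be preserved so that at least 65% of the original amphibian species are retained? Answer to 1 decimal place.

Need (A_new/A_old)^0.32 = 0.65, so A_new/A_old = 0.65^(1/0.32) = 0.65^3.125
ln(A_new/A_old) = ln 0.65 / 0.32 = -0.4308 / 0.32 = -1.3462
A_new/A_old = e^-1.3462 ≈ 0.2602

26.0%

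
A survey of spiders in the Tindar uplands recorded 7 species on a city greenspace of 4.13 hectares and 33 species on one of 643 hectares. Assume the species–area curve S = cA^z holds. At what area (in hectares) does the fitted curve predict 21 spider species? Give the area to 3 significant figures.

148 hectares

z = ln(33/7) / ln(643/4.13) = 1.5506 / 5.0479 = 0.3072
c = 7 / 4.13^0.3072 = 7 / 1.546 = 4.528
A = (21/4.528)^(1/0.3072) ⇒ ln A = ln(4.638)/0.3072 = 4.9947
A = e^4.9947 ≈ 147.6 hectares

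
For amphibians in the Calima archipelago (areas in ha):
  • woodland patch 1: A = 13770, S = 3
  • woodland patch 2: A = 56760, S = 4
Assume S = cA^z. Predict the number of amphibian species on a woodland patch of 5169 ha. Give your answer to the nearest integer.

2

z = ln(4/3) / ln(56760/13770) = 0.2877 / 1.4163 = 0.2031
c = 3 / 13770^0.2031 = 3 / 6.929 = 0.4329
S₃ = 0.4329 × 5169^0.2031 = 0.4329 × 5.679 ≈ 2.459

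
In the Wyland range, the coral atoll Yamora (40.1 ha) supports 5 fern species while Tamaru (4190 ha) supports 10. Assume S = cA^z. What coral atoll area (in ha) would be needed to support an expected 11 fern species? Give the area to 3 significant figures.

z = ln(10/5) / ln(4190/40.1) = 0.6931 / 4.6491 = 0.1491
c = 5 / 40.1^0.1491 = 5 / 1.734 = 2.884
A = (11/2.884)^(1/0.1491) ⇒ ln A = ln(3.815)/0.1491 = 8.9797
A = e^8.9797 ≈ 7940 ha

7940 ha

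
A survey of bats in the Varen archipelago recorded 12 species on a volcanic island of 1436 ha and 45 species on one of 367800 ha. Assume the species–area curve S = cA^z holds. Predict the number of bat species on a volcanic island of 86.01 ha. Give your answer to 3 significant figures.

6.13

z = ln(45/12) / ln(367800/1436) = 1.3218 / 5.5457 = 0.2383
c = 12 / 1436^0.2383 = 12 / 5.656 = 2.122
S₃ = 2.122 × 86.01^0.2383 = 2.122 × 2.891 ≈ 6.135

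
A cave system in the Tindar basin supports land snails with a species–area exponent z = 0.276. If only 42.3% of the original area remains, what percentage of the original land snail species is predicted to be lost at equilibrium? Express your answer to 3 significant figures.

S_new/S_old = (A_new/A_old)^z = 0.423^0.276
= exp(0.276 × ln 0.423) = exp(0.276 × -0.8604) = exp(-0.2375) ≈ 0.7886
Fraction lost = 1 − 0.7886 = 0.2114

21.1%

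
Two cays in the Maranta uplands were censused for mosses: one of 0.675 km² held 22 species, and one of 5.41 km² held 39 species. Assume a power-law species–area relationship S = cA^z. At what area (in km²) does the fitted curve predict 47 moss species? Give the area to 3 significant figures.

z = ln(39/22) / ln(5.41/0.675) = 0.5725 / 2.0813 = 0.2751
c = 22 / 0.675^0.2751 = 22 / 0.8975 = 24.51
A = (47/24.51)^(1/0.2751) ⇒ ln A = ln(1.917)/0.2751 = 2.3665
A = e^2.3665 ≈ 10.66 km²

10.7 km²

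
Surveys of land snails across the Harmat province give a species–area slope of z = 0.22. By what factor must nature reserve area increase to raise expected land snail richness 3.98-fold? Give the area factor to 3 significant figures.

(A₂/A₁)^0.22 = 3.98, so A₂/A₁ = 3.98^(1/0.22) = 3.98^4.545
ln(A₂/A₁) = ln 3.98 / 0.22 = 1.3813 / 0.22 = 6.2786
A₂/A₁ = e^6.2786 ≈ 533

533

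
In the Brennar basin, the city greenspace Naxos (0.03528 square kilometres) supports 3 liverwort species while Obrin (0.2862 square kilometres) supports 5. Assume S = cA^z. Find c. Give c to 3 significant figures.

6.79

z = ln(S₂/S₁) / ln(A₂/A₁) = ln(5/3) / ln(0.2862/0.03528) = 0.5108 / 2.0934 = 0.2440
c = S₁ / A₁^z = 3 / 0.03528^0.2440 = 3 / 0.4421 = 6.785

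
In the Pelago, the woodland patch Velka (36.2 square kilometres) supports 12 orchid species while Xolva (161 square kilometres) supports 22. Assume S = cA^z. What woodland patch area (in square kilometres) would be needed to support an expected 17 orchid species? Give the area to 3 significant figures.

85.3 square kilometres

z = ln(22/12) / ln(161/36.2) = 0.6061 / 1.4923 = 0.4062
c = 12 / 36.2^0.4062 = 12 / 4.296 = 2.793
A = (17/2.793)^(1/0.4062) ⇒ ln A = ln(6.086)/0.4062 = 4.4466
A = e^4.4466 ≈ 85.34 square kilometres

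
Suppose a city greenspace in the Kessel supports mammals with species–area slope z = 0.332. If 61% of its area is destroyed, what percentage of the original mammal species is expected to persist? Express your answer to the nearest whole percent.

S_new/S_old = (A_new/A_old)^z = 0.39^0.332
= exp(0.332 × ln 0.39) = exp(0.332 × -0.9416) = exp(-0.3126) ≈ 0.7315

73%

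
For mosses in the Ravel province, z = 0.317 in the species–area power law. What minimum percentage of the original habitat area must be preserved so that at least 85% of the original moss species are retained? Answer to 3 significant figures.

59.9%

Need (A_new/A_old)^0.317 = 0.85, so A_new/A_old = 0.85^(1/0.317) = 0.85^3.155
ln(A_new/A_old) = ln 0.85 / 0.317 = -0.1625 / 0.317 = -0.5127
A_new/A_old = e^-0.5127 ≈ 0.5989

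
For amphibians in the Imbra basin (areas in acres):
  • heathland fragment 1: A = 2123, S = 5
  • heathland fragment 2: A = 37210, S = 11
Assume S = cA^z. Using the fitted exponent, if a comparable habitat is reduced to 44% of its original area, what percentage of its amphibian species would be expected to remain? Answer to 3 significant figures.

79.8%

z = ln(11/5) / ln(37210/2123) = 0.7885 / 2.8637 = 0.2753
S_new/S_old = (A_new/A_old)^z = 0.44^0.2753 = exp(0.2753 × -0.8210) = 0.7977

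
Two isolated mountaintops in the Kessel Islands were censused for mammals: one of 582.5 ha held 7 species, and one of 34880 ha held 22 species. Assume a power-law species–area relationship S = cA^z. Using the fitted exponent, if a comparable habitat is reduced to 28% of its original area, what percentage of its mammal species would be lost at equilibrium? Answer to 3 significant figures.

30.0%

z = ln(22/7) / ln(34880/582.5) = 1.1451 / 4.0923 = 0.2798
S_new/S_old = (A_new/A_old)^z = 0.28^0.2798 = exp(0.2798 × -1.2730) = 0.7003
Fraction lost = 1 − 0.7003 = 0.2997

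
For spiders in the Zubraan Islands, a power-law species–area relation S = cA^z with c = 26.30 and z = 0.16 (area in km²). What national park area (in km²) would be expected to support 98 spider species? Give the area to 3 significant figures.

3720 km²

98 = 26.3 × A^0.16  ⇒  A^0.16 = 98/26.3 = 3.726
ln A = ln(3.726) / 0.16 = 1.3154 / 0.16 = 8.2212
A = e^8.2212 ≈ 3719 km²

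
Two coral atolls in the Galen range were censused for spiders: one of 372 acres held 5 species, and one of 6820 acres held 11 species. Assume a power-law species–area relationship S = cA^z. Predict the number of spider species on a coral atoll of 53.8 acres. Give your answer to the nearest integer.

3

z = ln(11/5) / ln(6820/372) = 0.7885 / 2.9087 = 0.2711
c = 5 / 372^0.2711 = 5 / 4.975 = 1.005
S₃ = 1.005 × 53.8^0.2711 = 1.005 × 2.945 ≈ 2.96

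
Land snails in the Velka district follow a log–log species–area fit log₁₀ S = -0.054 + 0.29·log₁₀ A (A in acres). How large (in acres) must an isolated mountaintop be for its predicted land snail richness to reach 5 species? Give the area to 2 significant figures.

5 = 0.8831 × A^0.29  ⇒  A^0.29 = 5/0.8831 = 5.662
ln A = ln(5.662) / 0.29 = 1.7338 / 0.29 = 5.9785
A = e^5.9785 ≈ 394.9 acres

390 acres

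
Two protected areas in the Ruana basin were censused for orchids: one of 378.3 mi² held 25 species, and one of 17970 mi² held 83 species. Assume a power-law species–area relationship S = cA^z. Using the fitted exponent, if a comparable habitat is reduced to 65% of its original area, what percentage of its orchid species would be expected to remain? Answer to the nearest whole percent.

87%

z = ln(83/25) / ln(17970/378.3) = 1.2000 / 3.8608 = 0.3108
S_new/S_old = (A_new/A_old)^z = 0.65^0.3108 = exp(0.3108 × -0.4308) = 0.8747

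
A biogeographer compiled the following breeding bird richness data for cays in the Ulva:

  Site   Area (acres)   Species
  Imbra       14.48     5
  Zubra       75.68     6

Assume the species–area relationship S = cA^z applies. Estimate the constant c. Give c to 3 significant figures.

3.72

z = ln(S₂/S₁) / ln(A₂/A₁) = ln(6/5) / ln(75.68/14.48) = 0.1823 / 1.6537 = 0.1102
c = S₁ / A₁^z = 5 / 14.48^0.1102 = 5 / 1.343 = 3.724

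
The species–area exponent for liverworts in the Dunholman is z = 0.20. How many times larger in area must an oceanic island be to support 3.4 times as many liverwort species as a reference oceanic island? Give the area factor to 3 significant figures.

454

(A₂/A₁)^0.2 = 3.4, so A₂/A₁ = 3.4^(1/0.2) = 3.4^5
ln(A₂/A₁) = ln 3.4 / 0.2 = 1.2238 / 0.2 = 6.1189
A₂/A₁ = e^6.1189 ≈ 454.4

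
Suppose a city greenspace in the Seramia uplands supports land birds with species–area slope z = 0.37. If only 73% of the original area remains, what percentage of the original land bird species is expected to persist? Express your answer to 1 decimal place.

S_new/S_old = (A_new/A_old)^z = 0.73^0.37
= exp(0.37 × ln 0.73) = exp(0.37 × -0.3147) = exp(-0.1164) ≈ 0.8901

89.0%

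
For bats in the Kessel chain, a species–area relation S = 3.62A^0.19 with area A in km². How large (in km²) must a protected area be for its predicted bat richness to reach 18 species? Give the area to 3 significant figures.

18 = 3.62 × A^0.19  ⇒  A^0.19 = 18/3.62 = 4.972
ln A = ln(4.972) / 0.19 = 1.6039 / 0.19 = 8.4416
A = e^8.4416 ≈ 4636 km²

4640 km²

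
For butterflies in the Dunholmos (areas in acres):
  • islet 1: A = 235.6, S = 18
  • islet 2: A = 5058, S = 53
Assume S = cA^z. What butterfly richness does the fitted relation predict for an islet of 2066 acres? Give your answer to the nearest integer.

39

z = ln(53/18) / ln(5058/235.6) = 1.0799 / 3.0666 = 0.3522
c = 18 / 235.6^0.3522 = 18 / 6.845 = 2.63
S₃ = 2.63 × 2066^0.3522 = 2.63 × 14.7 ≈ 38.67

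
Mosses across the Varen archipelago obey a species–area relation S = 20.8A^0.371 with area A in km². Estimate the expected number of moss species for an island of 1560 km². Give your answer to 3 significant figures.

318

S = 20.8 × 1560^0.371
ln S = ln 20.8 + 0.371 × ln 1560 = 3.0350 + 0.371 × 7.3524 = 5.7627
S = e^5.7627 ≈ 318.2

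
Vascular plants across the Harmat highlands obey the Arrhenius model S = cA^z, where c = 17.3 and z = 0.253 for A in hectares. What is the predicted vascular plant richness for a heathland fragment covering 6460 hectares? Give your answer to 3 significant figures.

159

S = 17.3 × 6460^0.253
ln S = ln 17.3 + 0.253 × ln 6460 = 2.8507 + 0.253 × 8.7734 = 5.0704
S = e^5.0704 ≈ 159.2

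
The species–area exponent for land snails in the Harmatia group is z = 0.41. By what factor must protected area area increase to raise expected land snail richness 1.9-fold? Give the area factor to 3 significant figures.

(A₂/A₁)^0.41 = 1.9, so A₂/A₁ = 1.9^(1/0.41) = 1.9^2.439
ln(A₂/A₁) = ln 1.9 / 0.41 = 0.6419 / 0.41 = 1.5655
A₂/A₁ = e^1.5655 ≈ 4.785

4.79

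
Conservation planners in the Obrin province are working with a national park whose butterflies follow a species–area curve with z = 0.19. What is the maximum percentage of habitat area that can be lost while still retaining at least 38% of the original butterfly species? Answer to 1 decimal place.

99.4%

Need (A_new/A_old)^0.19 = 0.38, so A_new/A_old = 0.38^(1/0.19) = 0.38^5.263
ln(A_new/A_old) = ln 0.38 / 0.19 = -0.9676 / 0.19 = -5.0925
A_new/A_old = e^-5.0925 ≈ 0.006142
Fraction that can be lost = 1 − 0.006142 = 0.9939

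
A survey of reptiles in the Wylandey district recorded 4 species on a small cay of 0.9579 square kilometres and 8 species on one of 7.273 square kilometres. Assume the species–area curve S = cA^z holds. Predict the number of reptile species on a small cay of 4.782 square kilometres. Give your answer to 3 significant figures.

z = ln(8/4) / ln(7.273/0.9579) = 0.6931 / 2.0272 = 0.3419
c = 4 / 0.9579^0.3419 = 4 / 0.9854 = 4.059
S₃ = 4.059 × 4.782^0.3419 = 4.059 × 1.708 ≈ 6.931

6.93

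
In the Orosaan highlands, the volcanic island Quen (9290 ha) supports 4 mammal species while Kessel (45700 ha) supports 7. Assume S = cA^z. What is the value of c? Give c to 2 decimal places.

0.16

z = ln(S₂/S₁) / ln(A₂/A₁) = ln(7/4) / ln(45700/9290) = 0.5596 / 1.5932 = 0.3513
c = S₁ / A₁^z = 4 / 9290^0.3513 = 4 / 24.76 = 0.1615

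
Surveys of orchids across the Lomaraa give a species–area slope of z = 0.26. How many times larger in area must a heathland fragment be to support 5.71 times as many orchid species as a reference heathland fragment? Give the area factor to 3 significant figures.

813

(A₂/A₁)^0.26 = 5.71, so A₂/A₁ = 5.71^(1/0.26) = 5.71^3.846
ln(A₂/A₁) = ln 5.71 / 0.26 = 1.7422 / 0.26 = 6.7008
A₂/A₁ = e^6.7008 ≈ 813.1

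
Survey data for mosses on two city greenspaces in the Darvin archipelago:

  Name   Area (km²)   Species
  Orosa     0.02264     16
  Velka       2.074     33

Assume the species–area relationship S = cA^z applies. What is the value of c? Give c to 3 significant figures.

z = ln(S₂/S₁) / ln(A₂/A₁) = ln(33/16) / ln(2.074/0.02264) = 0.7239 / 4.5175 = 0.1602
c = S₁ / A₁^z = 16 / 0.02264^0.1602 = 16 / 0.545 = 29.36

29.4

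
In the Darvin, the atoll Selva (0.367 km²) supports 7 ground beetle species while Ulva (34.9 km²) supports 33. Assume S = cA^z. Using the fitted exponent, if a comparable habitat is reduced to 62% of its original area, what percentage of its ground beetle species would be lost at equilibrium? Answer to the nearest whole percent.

z = ln(33/7) / ln(34.9/0.367) = 1.5506 / 4.5549 = 0.3404
S_new/S_old = (A_new/A_old)^z = 0.62^0.3404 = exp(0.3404 × -0.4780) = 0.8498
Fraction lost = 1 − 0.8498 = 0.1502

15%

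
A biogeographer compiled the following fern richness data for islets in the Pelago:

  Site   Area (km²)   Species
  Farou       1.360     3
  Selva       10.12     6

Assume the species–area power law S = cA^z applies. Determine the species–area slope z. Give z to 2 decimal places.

Taking logs: ln S = ln c + z ln A, so z = (ln S₂ − ln S₁)/(ln A₂ − ln A₁).
z = ln(6/3) / ln(10.12/1.36) = ln(2) / ln(7.441) = 0.6931 / 2.0070 = 0.3454

0.35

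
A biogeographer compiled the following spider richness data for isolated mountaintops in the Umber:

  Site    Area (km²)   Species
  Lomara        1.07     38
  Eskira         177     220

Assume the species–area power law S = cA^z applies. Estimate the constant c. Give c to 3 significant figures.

37.1

z = ln(S₂/S₁) / ln(A₂/A₁) = ln(220/38) / ln(177/1.07) = 1.7560 / 5.1085 = 0.3437
c = S₁ / A₁^z = 38 / 1.07^0.3437 = 38 / 1.024 = 37.13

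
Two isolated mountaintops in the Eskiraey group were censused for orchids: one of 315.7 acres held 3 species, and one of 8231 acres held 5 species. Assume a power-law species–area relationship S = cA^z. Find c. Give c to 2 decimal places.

1.22

z = ln(S₂/S₁) / ln(A₂/A₁) = ln(5/3) / ln(8231/315.7) = 0.5108 / 3.2609 = 0.1567
c = S₁ / A₁^z = 3 / 315.7^0.1567 = 3 / 2.463 = 1.218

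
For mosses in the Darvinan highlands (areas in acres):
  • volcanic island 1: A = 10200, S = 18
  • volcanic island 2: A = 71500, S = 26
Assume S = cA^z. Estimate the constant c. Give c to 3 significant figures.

z = ln(S₂/S₁) / ln(A₂/A₁) = ln(26/18) / ln(71500/10200) = 0.3677 / 1.9473 = 0.1888
c = S₁ / A₁^z = 18 / 10200^0.1888 = 18 / 5.714 = 3.15

3.15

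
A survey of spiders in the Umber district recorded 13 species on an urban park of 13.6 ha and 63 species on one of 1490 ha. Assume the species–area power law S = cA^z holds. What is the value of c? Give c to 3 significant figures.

5.41

z = ln(S₂/S₁) / ln(A₂/A₁) = ln(63/13) / ln(1490/13.6) = 1.5782 / 4.6965 = 0.3360
c = S₁ / A₁^z = 13 / 13.6^0.3360 = 13 / 2.404 = 5.408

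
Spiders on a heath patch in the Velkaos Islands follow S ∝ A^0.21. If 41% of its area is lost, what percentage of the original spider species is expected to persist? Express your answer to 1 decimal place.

S_new/S_old = (A_new/A_old)^z = 0.59^0.21
= exp(0.21 × ln 0.59) = exp(0.21 × -0.5276) = exp(-0.1108) ≈ 0.8951

89.5%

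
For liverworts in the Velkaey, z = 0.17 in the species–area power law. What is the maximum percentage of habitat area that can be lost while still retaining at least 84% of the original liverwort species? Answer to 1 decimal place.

64.1%

Need (A_new/A_old)^0.17 = 0.84, so A_new/A_old = 0.84^(1/0.17) = 0.84^5.882
ln(A_new/A_old) = ln 0.84 / 0.17 = -0.1744 / 0.17 = -1.0256
A_new/A_old = e^-1.0256 ≈ 0.3586
Fraction that can be lost = 1 − 0.3586 = 0.6414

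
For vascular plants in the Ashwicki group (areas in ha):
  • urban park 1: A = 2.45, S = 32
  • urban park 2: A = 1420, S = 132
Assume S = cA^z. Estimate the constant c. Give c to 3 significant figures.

26.2

z = ln(S₂/S₁) / ln(A₂/A₁) = ln(132/32) / ln(1420/2.45) = 1.4171 / 6.3623 = 0.2227
c = S₁ / A₁^z = 32 / 2.45^0.2227 = 32 / 1.221 = 26.21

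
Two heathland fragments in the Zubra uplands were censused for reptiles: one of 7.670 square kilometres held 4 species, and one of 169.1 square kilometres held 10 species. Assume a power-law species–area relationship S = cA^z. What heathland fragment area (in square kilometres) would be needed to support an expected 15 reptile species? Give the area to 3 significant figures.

665 square kilometres

z = ln(10/4) / ln(169.1/7.67) = 0.9163 / 3.0932 = 0.2962
c = 4 / 7.67^0.2962 = 4 / 1.829 = 2.188
A = (15/2.188)^(1/0.2962) ⇒ ln A = ln(6.857)/0.2962 = 6.4992
A = e^6.4992 ≈ 664.6 square kilometres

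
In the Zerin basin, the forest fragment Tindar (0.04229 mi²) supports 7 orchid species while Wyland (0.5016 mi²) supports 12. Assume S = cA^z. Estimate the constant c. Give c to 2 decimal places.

13.95

z = ln(S₂/S₁) / ln(A₂/A₁) = ln(12/7) / ln(0.5016/0.04229) = 0.5390 / 2.4733 = 0.2179
c = S₁ / A₁^z = 7 / 0.04229^0.2179 = 7 / 0.5019 = 13.95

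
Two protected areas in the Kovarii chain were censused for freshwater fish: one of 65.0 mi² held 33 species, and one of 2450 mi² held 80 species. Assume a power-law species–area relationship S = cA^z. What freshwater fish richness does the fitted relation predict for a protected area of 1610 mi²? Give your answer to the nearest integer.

z = ln(80/33) / ln(2450/65) = 0.8855 / 3.6295 = 0.2440
c = 33 / 65^0.2440 = 33 / 2.769 = 11.92
S₃ = 11.92 × 1610^0.2440 = 11.92 × 6.059 ≈ 72.21

72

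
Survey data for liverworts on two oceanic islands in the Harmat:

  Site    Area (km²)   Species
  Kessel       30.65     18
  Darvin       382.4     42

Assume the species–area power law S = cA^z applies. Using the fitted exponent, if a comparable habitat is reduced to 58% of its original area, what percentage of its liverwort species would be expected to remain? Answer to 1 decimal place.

83.3%

z = ln(42/18) / ln(382.4/30.65) = 0.8473 / 2.5238 = 0.3357
S_new/S_old = (A_new/A_old)^z = 0.58^0.3357 = exp(0.3357 × -0.5447) = 0.8329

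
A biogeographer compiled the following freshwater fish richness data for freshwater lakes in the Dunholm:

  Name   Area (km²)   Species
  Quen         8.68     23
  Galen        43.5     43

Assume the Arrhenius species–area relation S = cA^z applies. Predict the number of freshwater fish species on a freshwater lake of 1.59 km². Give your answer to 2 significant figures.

z = ln(43/23) / ln(43.5/8.68) = 0.6257 / 1.6117 = 0.3882
c = 23 / 8.68^0.3882 = 23 / 2.314 = 9.94
S₃ = 9.94 × 1.59^0.3882 = 9.94 × 1.197 ≈ 11.9

12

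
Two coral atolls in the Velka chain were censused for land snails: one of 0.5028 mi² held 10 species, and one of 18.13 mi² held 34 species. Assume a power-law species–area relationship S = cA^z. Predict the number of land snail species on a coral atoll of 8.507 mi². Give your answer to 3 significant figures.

26.3

z = ln(34/10) / ln(18.13/0.5028) = 1.2238 / 3.5851 = 0.3413
c = 10 / 0.5028^0.3413 = 10 / 0.7908 = 12.65
S₃ = 12.65 × 8.507^0.3413 = 12.65 × 2.077 ≈ 26.26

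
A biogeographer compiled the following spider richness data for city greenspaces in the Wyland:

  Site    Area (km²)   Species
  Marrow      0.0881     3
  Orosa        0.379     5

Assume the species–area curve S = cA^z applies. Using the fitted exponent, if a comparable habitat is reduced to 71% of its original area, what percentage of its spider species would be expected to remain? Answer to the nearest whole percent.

z = ln(5/3) / ln(0.379/0.0881) = 0.5108 / 1.4591 = 0.3501
S_new/S_old = (A_new/A_old)^z = 0.71^0.3501 = exp(0.3501 × -0.3425) = 0.887

89%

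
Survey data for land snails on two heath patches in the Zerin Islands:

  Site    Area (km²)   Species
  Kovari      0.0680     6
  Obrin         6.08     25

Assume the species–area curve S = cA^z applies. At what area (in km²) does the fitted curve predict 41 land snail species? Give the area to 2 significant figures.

29 km²

z = ln(25/6) / ln(6.08/0.068) = 1.4271 / 4.4933 = 0.3176
c = 6 / 0.068^0.3176 = 6 / 0.4258 = 14.09
A = (41/14.09)^(1/0.3176) ⇒ ln A = ln(2.91)/0.3176 = 3.3625
A = e^3.3625 ≈ 28.86 km²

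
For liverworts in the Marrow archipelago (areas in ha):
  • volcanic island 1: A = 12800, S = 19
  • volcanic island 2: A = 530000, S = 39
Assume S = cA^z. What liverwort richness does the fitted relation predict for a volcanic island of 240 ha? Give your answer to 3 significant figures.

z = ln(39/19) / ln(530000/12800) = 0.7191 / 3.7234 = 0.1931
c = 19 / 12800^0.1931 = 19 / 6.212 = 3.059
S₃ = 3.059 × 240^0.1931 = 3.059 × 2.882 ≈ 8.815

8.81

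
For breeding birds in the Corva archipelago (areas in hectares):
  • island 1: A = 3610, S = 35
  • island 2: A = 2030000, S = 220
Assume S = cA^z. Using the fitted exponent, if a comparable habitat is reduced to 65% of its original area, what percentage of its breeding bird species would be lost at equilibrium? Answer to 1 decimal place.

z = ln(220/35) / ln(2030000/3610) = 1.8383 / 6.3321 = 0.2903
S_new/S_old = (A_new/A_old)^z = 0.65^0.2903 = exp(0.2903 × -0.4308) = 0.8824
Fraction lost = 1 − 0.8824 = 0.1176

11.8%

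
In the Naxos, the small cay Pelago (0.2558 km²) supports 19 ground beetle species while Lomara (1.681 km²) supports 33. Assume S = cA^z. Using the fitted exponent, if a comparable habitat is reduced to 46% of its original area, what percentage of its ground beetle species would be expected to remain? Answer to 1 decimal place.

79.6%

z = ln(33/19) / ln(1.681/0.2558) = 0.5521 / 1.8827 = 0.2932
S_new/S_old = (A_new/A_old)^z = 0.46^0.2932 = exp(0.2932 × -0.7765) = 0.7964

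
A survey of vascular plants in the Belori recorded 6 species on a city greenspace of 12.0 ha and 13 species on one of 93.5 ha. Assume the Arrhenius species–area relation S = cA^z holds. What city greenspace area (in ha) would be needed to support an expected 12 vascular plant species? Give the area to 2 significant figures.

76 ha

z = ln(13/6) / ln(93.5/12) = 0.7732 / 2.0531 = 0.3766
c = 6 / 12^0.3766 = 6 / 2.549 = 2.354
A = (12/2.354)^(1/0.3766) ⇒ ln A = ln(5.099)/0.3766 = 4.3254
A = e^4.3254 ≈ 75.6 ha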